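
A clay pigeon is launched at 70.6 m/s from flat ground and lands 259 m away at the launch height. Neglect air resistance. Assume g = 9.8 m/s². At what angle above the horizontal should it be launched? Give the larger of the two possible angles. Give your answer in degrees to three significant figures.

74.7°

From R = (v₀²/g) sin 2θ: sin 2θ = 9.80 × 259 / 4984.4 = 0.5092.
2θ = 30.61° or 180° − 30.61° = 149.4°, so θ = 15.31° or 74.69°.
The larger angle is 74.69°.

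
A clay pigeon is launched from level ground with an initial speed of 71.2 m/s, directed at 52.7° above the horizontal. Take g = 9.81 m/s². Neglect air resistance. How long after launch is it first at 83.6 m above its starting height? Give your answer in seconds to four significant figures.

Horizontal component vₓ = 71.20 cos 52.7° = 43.15 m/s; vertical v_y0 = 71.20 sin 52.7° = 56.64 m/s.
Set y = v_y0 t − ½ g t² = 83.6: 4.905 t² − 56.64 t + 83.6 = 0.
t = [56.64 ± √(56.64² − 2·9.81·83.6)] / 9.81 = (56.64 ± 39.59) / 9.81, so t = 1.737 s or t = 9.809 s.
The first (ascending) time is 1.737 s.

1.737 s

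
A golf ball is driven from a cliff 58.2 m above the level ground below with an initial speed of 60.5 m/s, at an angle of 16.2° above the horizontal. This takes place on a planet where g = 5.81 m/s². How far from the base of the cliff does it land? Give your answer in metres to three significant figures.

479 m

vₓ = 60.50 cos 16.2° = 58.10 m/s; v_y0 = 60.50 sin 16.2° = 16.88 m/s.
The projectile lands when y = 58.2 + (16.88) t − ½·5.81·t² = 0. Positive root: t = (16.88 + √(16.88² + 2·5.81·58.2)) / 5.81 = (16.88 + 31.00) / 5.81 = 8.241 s.
Horizontal distance: R = vₓ t = 58.10 × 8.241 = 478.8 m.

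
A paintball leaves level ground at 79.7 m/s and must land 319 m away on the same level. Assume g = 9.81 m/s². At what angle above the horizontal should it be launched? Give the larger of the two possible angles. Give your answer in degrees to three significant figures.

75.2°

From R = (v₀²/g) sin 2θ: sin 2θ = 9.81 × 319 / 6352.1 = 0.4927.
2θ = 29.52° or 180° − 29.52° = 150.5°, so θ = 14.76° or 75.24°.
The larger angle is 75.24°.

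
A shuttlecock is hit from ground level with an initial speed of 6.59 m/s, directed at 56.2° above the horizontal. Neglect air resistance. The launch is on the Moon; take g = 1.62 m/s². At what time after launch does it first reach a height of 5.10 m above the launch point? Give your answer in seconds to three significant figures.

Horizontal component vₓ = 6.590 cos 56.2° = 3.666 m/s; vertical v_y0 = 6.590 sin 56.2° = 5.476 m/s.
Require v_y0 t − ½ g t² = 5.10, i.e. 0.8100 t² − 5.476 t + 5.10 = 0.
Quadratic formula: t = (5.476 ± √13.465) / 1.62 = (5.476 ± 3.669) / 1.62 → t = 1.115 s or 5.645 s.
The first (ascending) time is 1.115 s.

1.12 s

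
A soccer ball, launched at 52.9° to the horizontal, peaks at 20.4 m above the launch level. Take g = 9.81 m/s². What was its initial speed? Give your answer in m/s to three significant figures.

25.1 m/s

At the peak v_y = 0, so v_y0 = √(2gH) = √(2 × 9.81 × 20.4) = 20.01 m/s.
v_y0 = v₀ sin θ ⇒ v₀ = 20.01 / sin 52.9° = 25.08 m/s.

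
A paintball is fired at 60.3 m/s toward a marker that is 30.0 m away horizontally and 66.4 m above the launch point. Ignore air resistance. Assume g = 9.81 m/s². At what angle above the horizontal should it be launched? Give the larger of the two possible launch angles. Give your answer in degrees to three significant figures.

Trajectory: y = x tanθ − g x² (1 + tan²θ)/(2v₀²). With x = 30.0, y = 66.4, v₀ = 60.3, g = 9.81:
1.214 tan²θ − 30.0 tanθ + (67.61) = 0.
tanθ = [30.0 ± √(30.0² − 4 × 1.214 × (67.61))] / (2 × 1.214) = (30.0 ± 23.91) / 2.428, giving tanθ = 2.508 or 22.20.
θ = 68.27° or 87.42°; the larger is 87.42°.

87.4°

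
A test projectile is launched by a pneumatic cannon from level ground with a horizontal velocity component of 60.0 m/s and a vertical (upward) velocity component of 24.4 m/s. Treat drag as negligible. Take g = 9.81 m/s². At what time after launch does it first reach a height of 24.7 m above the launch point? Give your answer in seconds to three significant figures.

Set y = v_y0 t − ½ g t² = 24.7: 4.905 t² − 24.40 t + 24.7 = 0.
Quadratic formula: t = (24.40 ± √110.75) / 9.81 = (24.40 ± 10.52) / 9.81 → t = 1.415 s or 3.560 s.
The first (ascending) time is 1.415 s.

1.41 s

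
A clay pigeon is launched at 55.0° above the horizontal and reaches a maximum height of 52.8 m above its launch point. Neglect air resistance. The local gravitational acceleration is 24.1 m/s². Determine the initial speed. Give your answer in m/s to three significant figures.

61.6 m/s

At the peak v_y = 0, so v_y0 = √(2gH) = √(2 × 24.1 × 52.8) = 50.45 m/s.
v_y0 = v₀ sin θ ⇒ v₀ = 50.45 / sin 55.0° = 61.59 m/s.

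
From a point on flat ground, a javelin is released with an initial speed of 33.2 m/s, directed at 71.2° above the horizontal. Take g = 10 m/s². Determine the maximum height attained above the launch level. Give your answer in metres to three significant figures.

49.4 m

Resolve: vₓ = 33.20 cos 71.2° = 10.70 m/s and v_y0 = 33.20 sin 71.2° = 31.43 m/s.
Maximum height: H = v_y0² / (2g) = 31.43² / (2 × 10.0) = 49.39 m.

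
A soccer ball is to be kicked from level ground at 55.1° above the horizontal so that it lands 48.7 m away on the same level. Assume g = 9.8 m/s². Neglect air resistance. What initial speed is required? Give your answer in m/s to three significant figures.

Level-ground range: R = v₀² sin(2θ)/g, so v₀ = √(gR / sin 2θ).
v₀ = √(9.80 × 48.7 / sin 110.2°) = √(477.3 / 0.9385) = √508.54 = 22.55 m/s.

22.6 m/s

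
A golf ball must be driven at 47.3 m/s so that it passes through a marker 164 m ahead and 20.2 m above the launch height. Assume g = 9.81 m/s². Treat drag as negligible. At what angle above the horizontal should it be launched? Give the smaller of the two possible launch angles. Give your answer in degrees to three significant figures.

Trajectory: y = x tanθ − g x² (1 + tan²θ)/(2v₀²). With x = 164, y = 20.2, v₀ = 47.3, g = 9.81:
58.97 tan²θ − 164 tanθ + (79.17) = 0.
tanθ = [164 ± √(164² − 4 × 58.97 × (79.17))] / (2 × 58.97) = (164 ± 90.68) / 117.9, giving tanθ = 0.6217 or 2.160.
θ = 31.87° or 65.15°; the smaller is 31.87°.

31.9°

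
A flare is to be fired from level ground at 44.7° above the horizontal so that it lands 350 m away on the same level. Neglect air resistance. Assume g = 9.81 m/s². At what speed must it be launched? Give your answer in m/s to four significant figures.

58.60 m/s

On level ground R = v₀² sin 2θ / g ⇒ v₀ = √(gR / sin 2θ).
v₀ = √(9.81 × 350 / sin 89.40°) = √(3434 / 0.9999) = √3433.7 = 58.60 m/s.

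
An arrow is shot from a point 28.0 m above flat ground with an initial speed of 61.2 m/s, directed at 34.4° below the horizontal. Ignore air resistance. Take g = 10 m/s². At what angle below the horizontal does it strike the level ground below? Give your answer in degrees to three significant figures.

39.7°

Horizontal component vₓ = 61.20 cos 34.4° = 50.50 m/s; vertical v_y0 = −34.58 m/s (downward).
The projectile lands when y = 28.0 + (−34.58) t − ½·10.0·t² = 0. Positive root: t = (−34.58 + √(34.58² + 2·10.0·28.0)) / 10.0 = (−34.58 + 41.90) / 10.0 = 0.7323 s.
At impact: v_y = v_y0 − g t = −41.90 m/s; vₓ = 50.50 m/s.
Angle below horizontal: arctan(|v_y|/vₓ) = arctan(41.90/50.50) = 39.68°.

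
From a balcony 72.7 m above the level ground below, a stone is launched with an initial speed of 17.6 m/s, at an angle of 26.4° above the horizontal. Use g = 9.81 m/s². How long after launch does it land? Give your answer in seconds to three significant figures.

4.73 s

Resolve: vₓ = 17.60 cos 26.4° = 15.76 m/s and v_y0 = 17.60 sin 26.4° = 7.826 m/s.
Vertical motion (up positive, ground at y = 0): 4.905 t² − (7.826) t − 72.7 = 0, so t = (7.826 + √(7.826² + 2·9.81·72.7)) / 9.81 = (7.826 + 38.57) / 9.81 = 4.729 s.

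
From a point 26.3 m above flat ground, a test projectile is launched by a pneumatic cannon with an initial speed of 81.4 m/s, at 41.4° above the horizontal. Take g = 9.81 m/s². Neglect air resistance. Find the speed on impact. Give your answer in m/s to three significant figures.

84.5 m/s

Horizontal component vₓ = 81.40 cos 41.4° = 61.06 m/s; vertical v_y0 = 81.40 sin 41.4° = 53.83 m/s.
Vertical motion (up positive, ground at y = 0): 4.905 t² − (53.83) t − 26.3 = 0, so t = (53.83 + √(53.83² + 2·9.81·26.3)) / 9.81 = (53.83 + 58.43) / 9.81 = 11.44 s.
Vertical velocity at impact: v_y = v_y0 − g t = 53.83 − 9.81 × 11.44 = −58.43 m/s.
Speed: |v| = √(vₓ² + v_y²) = √(61.06² + 58.43²) = 84.51 m/s.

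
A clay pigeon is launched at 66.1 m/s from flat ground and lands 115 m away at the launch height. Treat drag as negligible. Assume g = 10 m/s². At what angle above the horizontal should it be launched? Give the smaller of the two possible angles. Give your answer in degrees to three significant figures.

Level-ground range R = v₀² sin(2θ)/g ⇒ sin(2θ) = gR/v₀² = 10.0 × 115 / 66.1² = 0.2632.
2θ = 15.26° or 180° − 15.26° = 164.7°, so θ = 7.630° or 82.37°.
The smaller angle is 7.630°.

7.63°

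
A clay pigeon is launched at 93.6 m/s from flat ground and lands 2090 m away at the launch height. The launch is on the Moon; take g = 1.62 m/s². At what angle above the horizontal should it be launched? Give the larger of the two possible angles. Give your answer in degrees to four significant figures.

78.63°

R = v₀² sin 2θ / g gives sin 2θ = gR/v₀² = 1.62·2090/93.6² = 0.3865.
2θ = 22.73° or 180° − 22.73° = 157.3°, so θ = 11.37° or 78.63°.
The larger angle is 78.63°.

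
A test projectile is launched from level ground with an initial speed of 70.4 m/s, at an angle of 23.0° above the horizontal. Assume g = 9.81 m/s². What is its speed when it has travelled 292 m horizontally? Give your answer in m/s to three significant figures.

66.9 m/s

vₓ = 70.40 cos 23.0° = 64.80 m/s; v_y0 = 70.40 sin 23.0° = 27.51 m/s.
At x = 292 m, t = x/vₓ = 292/64.80 = 4.506 s.
Vertical velocity there: v_y = v_y0 − g t = 27.51 − 9.81 × 4.506 = −16.70 m/s.
Speed: √(vₓ² + v_y²) = √(64.80² + 16.70²) = 66.92 m/s.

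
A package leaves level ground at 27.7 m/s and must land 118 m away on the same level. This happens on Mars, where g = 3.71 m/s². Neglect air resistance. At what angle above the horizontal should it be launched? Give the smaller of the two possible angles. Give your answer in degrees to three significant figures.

R = v₀² sin 2θ / g gives sin 2θ = gR/v₀² = 3.71·118/27.7² = 0.5706.
2θ = 34.79° or 180° − 34.79° = 145.2°, so θ = 17.39° or 72.61°.
The smaller angle is 17.39°.

17.4°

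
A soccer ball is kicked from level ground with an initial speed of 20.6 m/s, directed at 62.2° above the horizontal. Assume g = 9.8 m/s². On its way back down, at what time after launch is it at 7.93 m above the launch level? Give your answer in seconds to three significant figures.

Horizontal component vₓ = 20.60 cos 62.2° = 9.608 m/s; vertical v_y0 = 20.60 sin 62.2° = 18.22 m/s.
Set y = v_y0 t − ½ g t² = 7.93: 4.900 t² − 18.22 t + 7.93 = 0.
Quadratic formula: t = (18.22 ± √176.63) / 9.80 = (18.22 ± 13.29) / 9.80 → t = 0.5033 s or 3.216 s.
The descending-branch root is 3.216 s.

3.22 s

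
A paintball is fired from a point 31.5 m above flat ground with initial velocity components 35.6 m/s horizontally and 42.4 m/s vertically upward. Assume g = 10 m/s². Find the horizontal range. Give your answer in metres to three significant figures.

326 m

With up positive and y = 0 at the ground: y(t) = 31.5 + (42.40) t − 5.000 t². Setting y = 0 and taking the positive root: t = [42.40 + √(42.40² + 2·10.0·31.5)] / 10.0 = (42.40 + 49.27) / 10.0 = 9.167 s.
Horizontal distance: R = vₓ t = 35.60 × 9.167 = 326.4 m.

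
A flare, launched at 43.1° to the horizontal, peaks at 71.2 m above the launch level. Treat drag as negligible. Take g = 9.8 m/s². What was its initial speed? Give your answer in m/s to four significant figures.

54.67 m/s

At the peak v_y = 0, so v_y0 = √(2gH) = √(2 × 9.80 × 71.2) = 37.36 m/s.
v_y0 = v₀ sin θ ⇒ v₀ = 37.36 / sin 43.1° = 54.67 m/s.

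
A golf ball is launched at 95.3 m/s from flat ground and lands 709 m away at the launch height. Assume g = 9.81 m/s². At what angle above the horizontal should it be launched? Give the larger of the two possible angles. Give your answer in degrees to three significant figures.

65.0°

Level-ground range R = v₀² sin(2θ)/g ⇒ sin(2θ) = gR/v₀² = 9.81 × 709 / 95.3² = 0.7658.
2θ = 49.98° or 180° − 49.98° = 130.0°, so θ = 24.99° or 65.01°.
The larger angle is 65.01°.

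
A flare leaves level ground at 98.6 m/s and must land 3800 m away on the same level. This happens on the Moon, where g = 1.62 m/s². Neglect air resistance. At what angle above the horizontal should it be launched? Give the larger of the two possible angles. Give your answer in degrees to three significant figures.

70.4°

Level-ground range R = v₀² sin(2θ)/g ⇒ sin(2θ) = gR/v₀² = 1.62 × 3800 / 98.6² = 0.6332.
2θ = 39.29° or 180° − 39.29° = 140.7°, so θ = 19.64° or 70.36°.
The larger angle is 70.36°.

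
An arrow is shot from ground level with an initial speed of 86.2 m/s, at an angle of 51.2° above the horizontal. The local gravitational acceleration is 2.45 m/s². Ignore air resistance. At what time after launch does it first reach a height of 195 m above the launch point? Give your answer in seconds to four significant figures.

Resolve: vₓ = 86.20 cos 51.2° = 54.01 m/s and v_y0 = 86.20 sin 51.2° = 67.18 m/s.
Height y(t) = 67.18 t − 1.225 t² = 195 gives 1.225 t² − 67.18 t + 195 = 0.
Quadratic formula: t = (67.18 ± √3557.5) / 2.45 = (67.18 ± 59.64) / 2.45 → t = 3.075 s or 51.76 s.
The first (ascending) time is 3.075 s.

3.075 s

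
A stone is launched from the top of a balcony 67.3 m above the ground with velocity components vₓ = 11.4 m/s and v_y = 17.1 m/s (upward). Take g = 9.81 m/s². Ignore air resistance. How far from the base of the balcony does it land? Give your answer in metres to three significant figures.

The projectile lands when y = 67.3 + (17.10) t − ½·9.81·t² = 0. Positive root: t = (17.10 + √(17.10² + 2·9.81·67.3)) / 9.81 = (17.10 + 40.16) / 9.81 = 5.837 s.
Horizontal distance: R = vₓ t = 11.40 × 5.837 = 66.54 m.

66.5 m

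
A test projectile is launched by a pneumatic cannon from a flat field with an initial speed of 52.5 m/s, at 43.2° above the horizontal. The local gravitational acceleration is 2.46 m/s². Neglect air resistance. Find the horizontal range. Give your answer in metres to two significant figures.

vₓ = 52.50 cos 43.2° = 38.27 m/s; v_y0 = 52.50 sin 43.2° = 35.94 m/s.
Time aloft: T = 2 v_y0 / g = 2 × 35.94 / 2.46 = 29.22 s.
Range: R = vₓ T = 38.27 × 29.22 = 1118 m.

1100 m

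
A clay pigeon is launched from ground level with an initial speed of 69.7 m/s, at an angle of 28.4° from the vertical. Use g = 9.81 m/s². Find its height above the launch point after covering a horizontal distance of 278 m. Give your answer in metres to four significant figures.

Components: vₓ = 69.70 sin 28.4° = 33.15 m/s, v_y0 = 69.70 cos 28.4° = 61.31 m/s.
x = vₓ t ⇒ t = 278/33.15 = 8.386 s.
Height: y = v_y0 t − ½ g t² = 61.31 × 8.386 − 4.905 × 8.386² = 514.2 − 344.9 = 169.2 m.

169.2 m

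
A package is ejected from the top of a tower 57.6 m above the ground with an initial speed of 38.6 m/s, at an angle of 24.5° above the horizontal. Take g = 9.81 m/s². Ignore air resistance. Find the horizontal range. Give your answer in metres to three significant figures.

Horizontal component vₓ = 38.60 cos 24.5° = 35.12 m/s; vertical v_y0 = 38.60 sin 24.5° = 16.01 m/s.
The projectile lands when y = 57.6 + (16.01) t − ½·9.81·t² = 0. Positive root: t = (16.01 + √(16.01² + 2·9.81·57.6)) / 9.81 = (16.01 + 37.23) / 9.81 = 5.427 s.
Horizontal distance: R = vₓ t = 35.12 × 5.427 = 190.6 m.

191 m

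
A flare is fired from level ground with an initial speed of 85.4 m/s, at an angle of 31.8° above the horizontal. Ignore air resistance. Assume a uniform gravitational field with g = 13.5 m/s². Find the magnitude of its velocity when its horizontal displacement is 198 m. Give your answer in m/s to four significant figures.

Components: vₓ = 85.40 cos 31.8° = 72.58 m/s, v_y0 = 85.40 sin 31.8° = 45.00 m/s.
x = vₓ t ⇒ t = 198/72.58 = 2.728 s.
Vertical velocity there: v_y = v_y0 − g t = 45.00 − 13.5 × 2.728 = 8.174 m/s.
Speed: √(vₓ² + v_y²) = √(72.58² + 8.174²) = 73.04 m/s.

73.04 m/s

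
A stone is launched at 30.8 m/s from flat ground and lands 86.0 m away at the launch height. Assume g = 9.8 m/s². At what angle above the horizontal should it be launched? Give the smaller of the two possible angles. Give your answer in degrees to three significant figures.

31.3°

From R = (v₀²/g) sin 2θ: sin 2θ = 9.80 × 86.0 / 948.64 = 0.8884.
2θ = 62.68° or 180° − 62.68° = 117.3°, so θ = 31.34° or 58.66°.
The smaller angle is 31.34°.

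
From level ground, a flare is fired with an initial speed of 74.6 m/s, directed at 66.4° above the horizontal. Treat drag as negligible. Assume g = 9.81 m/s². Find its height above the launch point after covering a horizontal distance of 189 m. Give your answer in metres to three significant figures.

vₓ = 74.60 cos 66.4° = 29.87 m/s; v_y0 = 74.60 sin 66.4° = 68.36 m/s.
Time to reach x = 189 m: t = x/vₓ = 189/29.87 = 6.328 s.
Height: y = v_y0 t − ½ g t² = 68.36 × 6.328 − 4.905 × 6.328² = 432.6 − 196.4 = 236.2 m.

236 m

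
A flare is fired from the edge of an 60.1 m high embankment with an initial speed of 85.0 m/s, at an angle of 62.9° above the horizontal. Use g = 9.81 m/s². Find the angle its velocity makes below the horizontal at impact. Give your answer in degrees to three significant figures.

65.0°

Horizontal component vₓ = 85.00 cos 62.9° = 38.72 m/s; vertical v_y0 = 85.00 sin 62.9° = 75.67 m/s.
With up positive and y = 0 at the ground: y(t) = 60.1 + (75.67) t − 4.905 t². Setting y = 0 and taking the positive root: t = [75.67 + √(75.67² + 2·9.81·60.1)] / 9.81 = (75.67 + 83.10) / 9.81 = 16.18 s.
At impact: v_y = v_y0 − g t = −83.10 m/s; vₓ = 38.72 m/s.
Angle below horizontal: arctan(|v_y|/vₓ) = arctan(83.10/38.72) = 65.02°.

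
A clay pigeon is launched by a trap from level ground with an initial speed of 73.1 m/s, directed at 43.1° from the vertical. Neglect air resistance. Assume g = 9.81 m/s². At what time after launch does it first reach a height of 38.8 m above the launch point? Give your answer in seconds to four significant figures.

Horizontal component vₓ = 73.10 sin 43.1° = 49.95 m/s; vertical v_y0 = 73.10 cos 43.1° = 53.37 m/s.
Height y(t) = 53.37 t − 4.905 t² = 38.8 gives 4.905 t² − 53.37 t + 38.8 = 0.
t = [53.37 ± √(53.37² − 2·9.81·38.8)] / 9.81 = (53.37 ± 45.69) / 9.81, so t = 0.7833 s or t = 10.10 s.
The first (ascending) time is 0.7833 s.

0.7833 s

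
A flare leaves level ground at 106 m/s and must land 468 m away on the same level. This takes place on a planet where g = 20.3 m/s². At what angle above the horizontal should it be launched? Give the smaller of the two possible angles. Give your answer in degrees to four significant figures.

28.86°

From R = (v₀²/g) sin 2θ: sin 2θ = 20.3 × 468 / 11236 = 0.8455.
2θ = 57.73° or 180° − 57.73° = 122.3°, so θ = 28.86° or 61.14°.
The smaller angle is 28.86°.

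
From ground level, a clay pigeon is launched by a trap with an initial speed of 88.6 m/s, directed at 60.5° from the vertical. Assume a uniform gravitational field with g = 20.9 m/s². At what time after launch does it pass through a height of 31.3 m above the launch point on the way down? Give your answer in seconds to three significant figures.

3.25 s

vₓ = 88.60 sin 60.5° = 77.11 m/s; v_y0 = 88.60 cos 60.5° = 43.63 m/s.
Set y = v_y0 t − ½ g t² = 31.3: 10.45 t² − 43.63 t + 31.3 = 0.
Quadratic formula: t = (43.63 ± √595.13) / 20.9 = (43.63 ± 24.40) / 20.9 → t = 0.9203 s or 3.255 s.
The descending-branch root is 3.255 s.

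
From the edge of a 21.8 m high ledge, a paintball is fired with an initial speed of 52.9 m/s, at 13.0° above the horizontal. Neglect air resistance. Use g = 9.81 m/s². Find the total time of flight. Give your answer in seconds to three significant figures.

3.65 s

vₓ = 52.90 cos 13.0° = 51.54 m/s; v_y0 = 52.90 sin 13.0° = 11.90 m/s.
Vertical motion (up positive, ground at y = 0): 4.905 t² − (11.90) t − 21.8 = 0, so t = (11.90 + √(11.90² + 2·9.81·21.8)) / 9.81 = (11.90 + 23.86) / 9.81 = 3.645 s.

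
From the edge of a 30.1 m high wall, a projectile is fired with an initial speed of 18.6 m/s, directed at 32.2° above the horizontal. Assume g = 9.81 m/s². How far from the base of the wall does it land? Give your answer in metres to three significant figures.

Components: vₓ = 18.60 cos 32.2° = 15.74 m/s, v_y0 = 18.60 sin 32.2° = 9.911 m/s.
With up positive and y = 0 at the ground: y(t) = 30.1 + (9.911) t − 4.905 t². Setting y = 0 and taking the positive root: t = [9.911 + √(9.911² + 2·9.81·30.1)] / 9.81 = (9.911 + 26.24) / 9.81 = 3.686 s.
Horizontal distance: R = vₓ t = 15.74 × 3.686 = 58.01 m.

58.0 m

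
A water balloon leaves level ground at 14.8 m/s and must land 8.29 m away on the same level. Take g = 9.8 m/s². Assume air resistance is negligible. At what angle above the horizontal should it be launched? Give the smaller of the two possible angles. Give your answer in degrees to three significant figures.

10.9°

R = v₀² sin 2θ / g gives sin 2θ = gR/v₀² = 9.80·8.29/14.8² = 0.3709.
2θ = 21.77° or 180° − 21.77° = 158.2°, so θ = 10.89° or 79.11°.
The smaller angle is 10.89°.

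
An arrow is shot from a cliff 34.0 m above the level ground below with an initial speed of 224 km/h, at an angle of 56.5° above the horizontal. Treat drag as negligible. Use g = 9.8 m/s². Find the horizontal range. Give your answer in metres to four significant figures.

384.9 m

Convert: 224 km/h = 224/3.6 = 62.22 m/s.
Horizontal component vₓ = 62.22 cos 56.5° = 34.34 m/s; vertical v_y0 = 62.22 sin 56.5° = 51.89 m/s.
With up positive and y = 0 at the ground: y(t) = 34.0 + (51.89) t − 4.900 t². Setting y = 0 and taking the positive root: t = [51.89 + √(51.89² + 2·9.80·34.0)] / 9.80 = (51.89 + 57.95) / 9.80 = 11.21 s.
Horizontal distance: R = vₓ t = 34.34 × 11.21 = 384.9 m.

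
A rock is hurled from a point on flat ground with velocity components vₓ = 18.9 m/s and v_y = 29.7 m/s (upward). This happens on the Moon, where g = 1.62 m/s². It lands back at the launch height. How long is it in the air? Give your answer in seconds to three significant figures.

36.7 s

Time of flight on level ground: T = 2 v_y0 / g = 2 × 29.70 / 1.62 = 36.67 s.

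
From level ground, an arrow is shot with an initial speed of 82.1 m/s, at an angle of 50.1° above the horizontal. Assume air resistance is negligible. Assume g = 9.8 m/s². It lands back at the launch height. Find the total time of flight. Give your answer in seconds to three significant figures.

12.9 s

vₓ = 82.10 cos 50.1° = 52.66 m/s; v_y0 = 82.10 sin 50.1° = 62.98 m/s.
It returns to y = 0 when t = 2 v_y0 / g = 2(62.98)/9.80 = 12.85 s.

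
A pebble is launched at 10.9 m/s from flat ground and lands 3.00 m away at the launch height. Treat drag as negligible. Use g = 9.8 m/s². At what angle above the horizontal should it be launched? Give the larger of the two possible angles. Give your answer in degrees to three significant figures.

Level-ground range R = v₀² sin(2θ)/g ⇒ sin(2θ) = gR/v₀² = 9.80 × 3.00 / 10.9² = 0.2475.
2θ = 14.33° or 180° − 14.33° = 165.7°, so θ = 7.163° or 82.84°.
The larger angle is 82.84°.

82.8°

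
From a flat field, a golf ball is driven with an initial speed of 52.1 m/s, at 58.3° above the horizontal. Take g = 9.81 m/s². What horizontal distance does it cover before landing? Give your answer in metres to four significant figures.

Components: vₓ = 52.10 cos 58.3° = 27.38 m/s, v_y0 = 52.10 sin 58.3° = 44.33 m/s.
Time aloft: T = 2 v_y0 / g = 2 × 44.33 / 9.81 = 9.037 s.
Range: R = vₓ T = 27.38 × 9.037 = 247.4 m.

247.4 m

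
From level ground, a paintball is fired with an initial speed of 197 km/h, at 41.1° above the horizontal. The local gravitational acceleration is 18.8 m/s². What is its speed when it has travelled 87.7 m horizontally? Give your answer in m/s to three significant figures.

41.4 m/s

Convert: 197 km/h = 197/3.6 = 54.72 m/s.
Components: vₓ = 54.72 cos 41.1° = 41.24 m/s, v_y0 = 54.72 sin 41.1° = 35.97 m/s.
x = vₓ t ⇒ t = 87.7/41.24 = 2.127 s.
Vertical velocity there: v_y = v_y0 − g t = 35.97 − 18.8 × 2.127 = −4.010 m/s.
Speed: √(vₓ² + v_y²) = √(41.24² + 4.010²) = 41.43 m/s.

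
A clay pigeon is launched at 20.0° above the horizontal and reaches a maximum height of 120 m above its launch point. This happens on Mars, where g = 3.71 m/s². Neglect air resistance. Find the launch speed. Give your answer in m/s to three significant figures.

At the peak v_y = 0, so v_y0 = √(2gH) = √(2 × 3.71 × 120) = 29.84 m/s.
v_y0 = v₀ sin θ ⇒ v₀ = 29.84 / sin 20.0° = 87.25 m/s.

87.2 m/s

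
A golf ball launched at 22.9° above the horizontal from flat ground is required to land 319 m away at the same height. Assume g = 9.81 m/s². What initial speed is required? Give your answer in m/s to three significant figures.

From R = (v₀² / g) sin 2θ: v₀ = √(gR / sin 2θ).
v₀ = √(9.81 × 319 / sin 45.80°) = √(3129 / 0.7169) = √4365.1 = 66.07 m/s.

66.1 m/s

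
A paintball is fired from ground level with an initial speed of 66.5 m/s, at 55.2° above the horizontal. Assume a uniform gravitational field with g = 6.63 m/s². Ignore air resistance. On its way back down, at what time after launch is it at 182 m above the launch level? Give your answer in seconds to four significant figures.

vₓ = 66.50 cos 55.2° = 37.95 m/s; v_y0 = 66.50 sin 55.2° = 54.61 m/s.
Height y(t) = 54.61 t − 3.315 t² = 182 gives 3.315 t² − 54.61 t + 182 = 0.
Quadratic formula: t = (54.61 ± √568.54) / 6.63 = (54.61 ± 23.84) / 6.63 → t = 4.640 s or 11.83 s.
The descending-branch root is 11.83 s.

11.83 s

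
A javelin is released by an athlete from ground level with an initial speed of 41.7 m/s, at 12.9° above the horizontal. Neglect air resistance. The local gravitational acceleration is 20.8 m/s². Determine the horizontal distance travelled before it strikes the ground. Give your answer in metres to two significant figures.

36 m

Horizontal component vₓ = 41.70 cos 12.9° = 40.65 m/s; vertical v_y0 = 41.70 sin 12.9° = 9.310 m/s.
Flight time T = 2 v_y0 / g = 0.8951 s.
Range: R = vₓ T = 40.65 × 0.8951 = 36.39 m.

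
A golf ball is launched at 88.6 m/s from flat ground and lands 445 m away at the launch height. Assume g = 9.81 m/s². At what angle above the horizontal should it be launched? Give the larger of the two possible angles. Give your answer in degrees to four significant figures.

73.11°

From R = (v₀²/g) sin 2θ: sin 2θ = 9.81 × 445 / 7850.0 = 0.5561.
2θ = 33.79° or 180° − 33.79° = 146.2°, so θ = 16.89° or 73.11°.
The larger angle is 73.11°.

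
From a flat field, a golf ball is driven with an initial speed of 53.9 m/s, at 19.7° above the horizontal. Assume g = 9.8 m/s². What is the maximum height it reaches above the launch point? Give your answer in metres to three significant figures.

16.8 m

Resolve: vₓ = 53.90 cos 19.7° = 50.75 m/s and v_y0 = 53.90 sin 19.7° = 18.17 m/s.
Peak height H = v_y0² / (2g) = 330.13 / 19.60 = 16.84 m.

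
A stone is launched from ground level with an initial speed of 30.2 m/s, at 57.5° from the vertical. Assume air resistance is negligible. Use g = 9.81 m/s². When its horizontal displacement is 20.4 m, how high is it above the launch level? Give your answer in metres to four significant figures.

9.850 m

Components: vₓ = 30.20 sin 57.5° = 25.47 m/s, v_y0 = 30.20 cos 57.5° = 16.23 m/s.
x = vₓ t ⇒ t = 20.4/25.47 = 0.8009 s.
Height: y = v_y0 t − ½ g t² = 16.23 × 0.8009 − 4.905 × 0.8009² = 13.00 − 3.146 = 9.850 m.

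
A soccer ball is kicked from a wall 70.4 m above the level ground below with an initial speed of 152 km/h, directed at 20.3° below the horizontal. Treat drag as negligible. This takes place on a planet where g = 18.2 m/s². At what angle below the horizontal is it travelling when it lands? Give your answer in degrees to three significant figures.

Convert: 152 km/h = 152/3.6 = 42.22 m/s.
vₓ = 42.22 cos 20.3° = 39.60 m/s; v_y0 = −14.65 m/s (downward).
The projectile lands when y = 70.4 + (−14.65) t − ½·18.2·t² = 0. Positive root: t = (−14.65 + √(14.65² + 2·18.2·70.4)) / 18.2 = (−14.65 + 52.70) / 18.2 = 2.091 s.
At impact: v_y = v_y0 − g t = −52.70 m/s; vₓ = 39.60 m/s.
Angle below horizontal: arctan(|v_y|/vₓ) = arctan(52.70/39.60) = 53.08°.

53.1°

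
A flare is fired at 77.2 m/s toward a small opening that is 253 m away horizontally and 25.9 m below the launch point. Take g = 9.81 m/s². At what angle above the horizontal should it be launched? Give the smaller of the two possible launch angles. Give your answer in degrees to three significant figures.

Trajectory: y = x tanθ − g x² (1 + tan²θ)/(2v₀²). With x = 253, y = −25.9, v₀ = 77.2, g = 9.81:
52.68 tan²θ − 253 tanθ + (26.78) = 0.
tanθ = [253 ± √(253² − 4 × 52.68 × (26.78))] / (2 × 52.68) = (253 ± 241.6) / 105.4, giving tanθ = 0.1083 or 4.694.
θ = 6.181° or 77.97°; the smaller is 6.181°.

6.18°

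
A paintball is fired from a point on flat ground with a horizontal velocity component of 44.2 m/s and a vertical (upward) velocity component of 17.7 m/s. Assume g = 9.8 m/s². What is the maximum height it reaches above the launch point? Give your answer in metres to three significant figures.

At the apex v_y = 0, so H = v_y0²/(2g) = 17.70²/19.60 = 15.98 m.

16.0 m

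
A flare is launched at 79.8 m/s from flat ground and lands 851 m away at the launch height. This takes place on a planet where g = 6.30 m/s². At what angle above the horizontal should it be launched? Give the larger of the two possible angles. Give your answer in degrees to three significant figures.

R = v₀² sin 2θ / g gives sin 2θ = gR/v₀² = 6.30·851/79.8² = 0.8419.
2θ = 57.34° or 180° − 57.34° = 122.7°, so θ = 28.67° or 61.33°.
The larger angle is 61.33°.

61.3°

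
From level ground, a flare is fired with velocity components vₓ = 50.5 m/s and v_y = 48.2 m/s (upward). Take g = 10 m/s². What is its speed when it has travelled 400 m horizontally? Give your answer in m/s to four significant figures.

Time to reach x = 400 m: t = x/vₓ = 400/50.50 = 7.921 s.
Vertical velocity there: v_y = v_y0 − g t = 48.20 − 10.0 × 7.921 = −31.01 m/s.
Speed: √(vₓ² + v_y²) = √(50.50² + 31.01²) = 59.26 m/s.

59.26 m/s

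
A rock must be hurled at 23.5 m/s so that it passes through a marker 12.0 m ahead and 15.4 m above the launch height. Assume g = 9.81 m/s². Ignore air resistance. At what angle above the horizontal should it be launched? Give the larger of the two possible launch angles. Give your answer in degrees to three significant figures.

82.6°

Trajectory: y = x tanθ − g x² (1 + tan²θ)/(2v₀²). With x = 12.0, y = 15.4, v₀ = 23.5, g = 9.81:
1.279 tan²θ − 12.0 tanθ + (16.68) = 0.
tanθ = [12.0 ± √(12.0² − 4 × 1.279 × (16.68))] / (2 × 1.279) = (12.0 ± 7.660) / 2.558, giving tanθ = 1.697 or 7.686.
θ = 59.49° or 82.59°; the larger is 82.59°.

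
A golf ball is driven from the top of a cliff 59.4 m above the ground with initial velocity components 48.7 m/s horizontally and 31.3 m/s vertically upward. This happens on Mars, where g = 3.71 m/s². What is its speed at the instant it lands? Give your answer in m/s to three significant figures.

61.6 m/s

The projectile lands when y = 59.4 + (31.30) t − ½·3.71·t² = 0. Positive root: t = (31.30 + √(31.30² + 2·3.71·59.4)) / 3.71 = (31.30 + 37.69) / 3.71 = 18.60 s.
Vertical velocity at impact: v_y = v_y0 − g t = 31.30 − 3.71 × 18.60 = −37.69 m/s.
Speed: |v| = √(vₓ² + v_y²) = √(48.70² + 37.69²) = 61.58 m/s.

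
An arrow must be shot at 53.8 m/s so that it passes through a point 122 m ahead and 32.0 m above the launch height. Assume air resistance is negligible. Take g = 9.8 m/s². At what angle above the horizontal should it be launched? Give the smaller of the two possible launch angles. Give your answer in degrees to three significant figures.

Trajectory: y = x tanθ − g x² (1 + tan²θ)/(2v₀²). With x = 122, y = 32.0, v₀ = 53.8, g = 9.80:
25.20 tan²θ − 122 tanθ + (57.20) = 0.
tanθ = [122 ± √(122² − 4 × 25.20 × (57.20))] / (2 × 25.20) = (122 ± 95.49) / 50.39, giving tanθ = 0.5260 or 4.316.
θ = 27.74° or 76.95°; the smaller is 27.74°.

27.7°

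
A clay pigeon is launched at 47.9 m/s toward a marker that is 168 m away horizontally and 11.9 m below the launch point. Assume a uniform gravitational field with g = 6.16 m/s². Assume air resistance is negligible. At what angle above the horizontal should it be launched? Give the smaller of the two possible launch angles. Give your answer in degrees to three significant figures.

9.12°

Trajectory: y = x tanθ − g x² (1 + tan²θ)/(2v₀²). With x = 168, y = −11.9, v₀ = 47.9, g = 6.16:
37.89 tan²θ − 168 tanθ + (25.99) = 0.
tanθ = [168 ± √(168² − 4 × 37.89 × (25.99))] / (2 × 37.89) = (168 ± 155.8) / 75.78, giving tanθ = 0.1605 or 4.274.
θ = 9.118° or 76.83°; the smaller is 9.118°.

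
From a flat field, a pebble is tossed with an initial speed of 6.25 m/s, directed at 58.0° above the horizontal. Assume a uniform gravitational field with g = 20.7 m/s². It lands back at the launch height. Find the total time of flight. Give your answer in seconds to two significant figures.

0.51 s

Components: vₓ = 6.250 cos 58.0° = 3.312 m/s, v_y0 = 6.250 sin 58.0° = 5.300 m/s.
Time of flight on level ground: T = 2 v_y0 / g = 2 × 5.300 / 20.7 = 0.5121 s.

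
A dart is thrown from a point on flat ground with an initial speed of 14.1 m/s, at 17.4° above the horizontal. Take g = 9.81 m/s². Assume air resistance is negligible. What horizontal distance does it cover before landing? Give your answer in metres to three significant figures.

Components: vₓ = 14.10 cos 17.4° = 13.45 m/s, v_y0 = 14.10 sin 17.4° = 4.216 m/s.
Time aloft: T = 2 v_y0 / g = 2 × 4.216 / 9.81 = 0.8596 s.
Range: R = vₓ T = 13.45 × 0.8596 = 11.57 m.

11.6 m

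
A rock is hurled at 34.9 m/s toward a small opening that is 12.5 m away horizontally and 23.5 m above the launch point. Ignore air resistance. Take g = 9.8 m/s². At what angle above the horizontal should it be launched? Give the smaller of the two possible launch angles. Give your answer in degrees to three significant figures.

65.2°

Trajectory: y = x tanθ − g x² (1 + tan²θ)/(2v₀²). With x = 12.5, y = 23.5, v₀ = 34.9, g = 9.80:
0.6286 tan²θ − 12.5 tanθ + (24.13) = 0.
tanθ = [12.5 ± √(12.5² − 4 × 0.6286 × (24.13))] / (2 × 0.6286) = (12.5 ± 9.777) / 1.257, giving tanθ = 2.166 or 17.72.
θ = 65.22° or 86.77°; the smaller is 65.22°.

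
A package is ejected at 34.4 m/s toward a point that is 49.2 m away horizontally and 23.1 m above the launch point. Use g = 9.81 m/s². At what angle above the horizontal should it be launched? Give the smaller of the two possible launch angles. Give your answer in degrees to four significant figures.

Trajectory: y = x tanθ − g x² (1 + tan²θ)/(2v₀²). With x = 49.2, y = 23.1, v₀ = 34.4, g = 9.81:
10.03 tan²θ − 49.2 tanθ + (33.13) = 0.
tanθ = [49.2 ± √(49.2² − 4 × 10.03 × (33.13))] / (2 × 10.03) = (49.2 ± 33.03) / 20.07, giving tanθ = 0.8059 or 4.098.
θ = 38.87° or 76.29°; the smaller is 38.87°.

38.87°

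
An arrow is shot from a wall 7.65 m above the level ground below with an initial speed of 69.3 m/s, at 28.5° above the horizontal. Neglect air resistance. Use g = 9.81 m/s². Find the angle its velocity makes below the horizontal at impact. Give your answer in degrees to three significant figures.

Components: vₓ = 69.30 cos 28.5° = 60.90 m/s, v_y0 = 69.30 sin 28.5° = 33.07 m/s.
The projectile lands when y = 7.65 + (33.07) t − ½·9.81·t² = 0. Positive root: t = (33.07 + √(33.07² + 2·9.81·7.65)) / 9.81 = (33.07 + 35.26) / 9.81 = 6.965 s.
At impact: v_y = v_y0 − g t = −35.26 m/s; vₓ = 60.90 m/s.
Angle below horizontal: arctan(|v_y|/vₓ) = arctan(35.26/60.90) = 30.07°.

30.1°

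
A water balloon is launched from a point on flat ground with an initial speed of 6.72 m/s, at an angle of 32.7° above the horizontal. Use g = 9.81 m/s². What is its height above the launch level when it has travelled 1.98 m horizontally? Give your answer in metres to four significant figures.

0.6698 m

Horizontal component vₓ = 6.720 cos 32.7° = 5.655 m/s; vertical v_y0 = 6.720 sin 32.7° = 3.630 m/s.
Time to reach x = 1.98 m: t = x/vₓ = 1.98/5.655 = 0.3501 s.
Height: y = v_y0 t − ½ g t² = 3.630 × 0.3501 − 4.905 × 0.3501² = 1.271 − 0.6013 = 0.6698 m.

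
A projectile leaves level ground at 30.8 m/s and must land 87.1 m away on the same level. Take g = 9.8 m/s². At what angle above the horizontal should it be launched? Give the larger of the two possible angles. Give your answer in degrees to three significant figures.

R = v₀² sin 2θ / g gives sin 2θ = gR/v₀² = 9.80·87.1/30.8² = 0.8998.
2θ = 64.13° or 180° − 64.13° = 115.9°, so θ = 32.07° or 57.93°.
The larger angle is 57.93°.

57.9°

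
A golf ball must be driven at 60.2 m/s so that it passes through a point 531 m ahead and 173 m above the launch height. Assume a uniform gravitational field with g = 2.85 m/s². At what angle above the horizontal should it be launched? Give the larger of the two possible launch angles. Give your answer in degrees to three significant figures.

76.5°

Trajectory: y = x tanθ − g x² (1 + tan²θ)/(2v₀²). With x = 531, y = 173, v₀ = 60.2, g = 2.85:
110.9 tan²θ − 531 tanθ + (283.9) = 0.
tanθ = [531 ± √(531² − 4 × 110.9 × (283.9))] / (2 × 110.9) = (531 ± 395.1) / 221.7, giving tanθ = 0.6131 or 4.176.
θ = 31.51° or 76.53°; the larger is 76.53°.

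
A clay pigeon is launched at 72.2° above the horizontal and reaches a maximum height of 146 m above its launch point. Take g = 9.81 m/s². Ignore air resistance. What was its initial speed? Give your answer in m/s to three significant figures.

56.2 m/s

At the peak v_y = 0, so v_y0 = √(2gH) = √(2 × 9.81 × 146) = 53.52 m/s.
v_y0 = v₀ sin θ ⇒ v₀ = 53.52 / sin 72.2° = 56.21 m/s.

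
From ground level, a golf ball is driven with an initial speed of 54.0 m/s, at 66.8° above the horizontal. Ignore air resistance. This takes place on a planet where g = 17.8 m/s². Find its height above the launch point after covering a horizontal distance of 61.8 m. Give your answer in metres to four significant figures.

69.08 m

Components: vₓ = 54.00 cos 66.8° = 21.27 m/s, v_y0 = 54.00 sin 66.8° = 49.63 m/s.
Time to reach x = 61.8 m: t = x/vₓ = 61.8/21.27 = 2.905 s.
Height: y = v_y0 t − ½ g t² = 49.63 × 2.905 − 8.900 × 2.905² = 144.2 − 75.11 = 69.08 m.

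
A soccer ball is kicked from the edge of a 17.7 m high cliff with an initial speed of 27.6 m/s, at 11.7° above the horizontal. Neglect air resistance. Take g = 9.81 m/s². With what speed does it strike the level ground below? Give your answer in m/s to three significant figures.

Horizontal component vₓ = 27.60 cos 11.7° = 27.03 m/s; vertical v_y0 = 27.60 sin 11.7° = 5.597 m/s.
With up positive and y = 0 at the ground: y(t) = 17.7 + (5.597) t − 4.905 t². Setting y = 0 and taking the positive root: t = [5.597 + √(5.597² + 2·9.81·17.7)] / 9.81 = (5.597 + 19.46) / 9.81 = 2.554 s.
Vertical velocity at impact: v_y = v_y0 − g t = 5.597 − 9.81 × 2.554 = −19.46 m/s.
Speed: |v| = √(vₓ² + v_y²) = √(27.03² + 19.46²) = 33.30 m/s.

33.3 m/s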